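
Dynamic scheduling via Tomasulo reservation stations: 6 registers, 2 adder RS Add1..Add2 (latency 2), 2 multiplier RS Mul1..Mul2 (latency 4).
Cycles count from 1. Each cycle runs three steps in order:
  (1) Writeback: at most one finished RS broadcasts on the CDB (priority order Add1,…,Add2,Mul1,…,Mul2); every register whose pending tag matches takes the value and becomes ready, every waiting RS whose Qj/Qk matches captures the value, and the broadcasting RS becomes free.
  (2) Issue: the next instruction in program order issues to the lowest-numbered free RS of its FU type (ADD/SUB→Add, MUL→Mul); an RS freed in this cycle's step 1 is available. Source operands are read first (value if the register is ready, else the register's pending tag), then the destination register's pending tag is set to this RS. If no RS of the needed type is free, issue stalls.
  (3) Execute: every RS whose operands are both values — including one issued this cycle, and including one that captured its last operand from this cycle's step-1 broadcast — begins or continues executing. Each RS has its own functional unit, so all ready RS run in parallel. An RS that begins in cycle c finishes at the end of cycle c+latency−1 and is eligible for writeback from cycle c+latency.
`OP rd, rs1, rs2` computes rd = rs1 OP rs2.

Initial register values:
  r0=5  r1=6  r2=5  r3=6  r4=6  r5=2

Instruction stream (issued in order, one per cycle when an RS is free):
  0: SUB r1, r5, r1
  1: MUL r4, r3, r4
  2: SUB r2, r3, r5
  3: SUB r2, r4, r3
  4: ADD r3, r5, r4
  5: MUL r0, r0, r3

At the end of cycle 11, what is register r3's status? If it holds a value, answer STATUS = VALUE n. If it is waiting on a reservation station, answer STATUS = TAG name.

STATUS = VALUE 38

  c1: issue SUB r1<-Add1  regs: r0:5,r1:Add1,r2:5,r3:6,r4:6,r5:2
  c2: issue MUL r4<-Mul1  regs: r0:5,r1:Add1,r2:5,r3:6,r4:Mul1,r5:2
  c3: CDB Add1=-4; issue SUB r2<-Add1  regs: r0:5,r1:-4,r2:Add1,r3:6,r4:Mul1,r5:2
  c4: issue SUB r2<-Add2  regs: r0:5,r1:-4,r2:Add2,r3:6,r4:Mul1,r5:2
  c5: CDB Add1=4; issue ADD r3<-Add1  regs: r0:5,r1:-4,r2:Add2,r3:Add1,r4:Mul1,r5:2
  c6: CDB Mul1=36; issue MUL r0<-Mul1  regs: r0:Mul1,r1:-4,r2:Add2,r3:Add1,r4:36,r5:2
  c7: -  regs: r0:Mul1,r1:-4,r2:Add2,r3:Add1,r4:36,r5:2
  c8: CDB Add1=38  regs: r0:Mul1,r1:-4,r2:Add2,r3:38,r4:36,r5:2
  c9: CDB Add2=30  regs: r0:Mul1,r1:-4,r2:30,r3:38,r4:36,r5:2
  c10: -  regs: r0:Mul1,r1:-4,r2:30,r3:38,r4:36,r5:2
  c11: -  regs: r0:Mul1,r1:-4,r2:30,r3:38,r4:36,r5:2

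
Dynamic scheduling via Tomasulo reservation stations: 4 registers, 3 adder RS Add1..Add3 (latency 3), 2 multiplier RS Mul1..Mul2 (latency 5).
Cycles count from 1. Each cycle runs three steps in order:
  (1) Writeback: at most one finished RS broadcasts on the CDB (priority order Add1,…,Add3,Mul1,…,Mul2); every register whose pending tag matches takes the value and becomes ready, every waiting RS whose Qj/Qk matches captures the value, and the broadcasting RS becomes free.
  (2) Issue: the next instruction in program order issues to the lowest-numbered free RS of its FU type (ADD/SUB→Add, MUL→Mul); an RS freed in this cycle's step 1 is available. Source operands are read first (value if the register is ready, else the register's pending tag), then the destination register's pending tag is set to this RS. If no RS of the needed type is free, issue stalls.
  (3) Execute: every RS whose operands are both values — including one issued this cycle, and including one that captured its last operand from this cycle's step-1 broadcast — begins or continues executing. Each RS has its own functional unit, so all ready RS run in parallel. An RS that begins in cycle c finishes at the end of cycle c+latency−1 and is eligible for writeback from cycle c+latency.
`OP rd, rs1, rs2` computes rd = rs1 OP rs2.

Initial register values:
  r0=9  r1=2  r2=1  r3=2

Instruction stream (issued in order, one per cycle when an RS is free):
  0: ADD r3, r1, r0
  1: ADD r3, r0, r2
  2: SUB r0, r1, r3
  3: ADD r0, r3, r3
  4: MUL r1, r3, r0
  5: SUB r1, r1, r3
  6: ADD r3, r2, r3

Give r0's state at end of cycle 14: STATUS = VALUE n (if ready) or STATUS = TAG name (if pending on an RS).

c1: issue ADD r3<-Add1 | r0:9,r1:2,r2:1,r3:Add1
c2: issue ADD r3<-Add2 | r0:9,r1:2,r2:1,r3:Add2
c3: issue SUB r0<-Add3 | r0:Add3,r1:2,r2:1,r3:Add2
c4: CDB Add1=11; issue ADD r0<-Add1 | r0:Add1,r1:2,r2:1,r3:Add2
c5: CDB Add2=10; issue MUL r1<-Mul1 | r0:Add1,r1:Mul1,r2:1,r3:10
c6: issue SUB r1<-Add2 | r0:Add1,r1:Add2,r2:1,r3:10
c7: stall | r0:Add1,r1:Add2,r2:1,r3:10
c8: CDB Add1=20; issue ADD r3<-Add1 | r0:20,r1:Add2,r2:1,r3:Add1
c9: CDB Add3=-8 | r0:20,r1:Add2,r2:1,r3:Add1
c10: - | r0:20,r1:Add2,r2:1,r3:Add1
c11: CDB Add1=11 | r0:20,r1:Add2,r2:1,r3:11
c12: - | r0:20,r1:Add2,r2:1,r3:11
c13: CDB Mul1=200 | r0:20,r1:Add2,r2:1,r3:11
c14: - | r0:20,r1:Add2,r2:1,r3:11

STATUS = VALUE 20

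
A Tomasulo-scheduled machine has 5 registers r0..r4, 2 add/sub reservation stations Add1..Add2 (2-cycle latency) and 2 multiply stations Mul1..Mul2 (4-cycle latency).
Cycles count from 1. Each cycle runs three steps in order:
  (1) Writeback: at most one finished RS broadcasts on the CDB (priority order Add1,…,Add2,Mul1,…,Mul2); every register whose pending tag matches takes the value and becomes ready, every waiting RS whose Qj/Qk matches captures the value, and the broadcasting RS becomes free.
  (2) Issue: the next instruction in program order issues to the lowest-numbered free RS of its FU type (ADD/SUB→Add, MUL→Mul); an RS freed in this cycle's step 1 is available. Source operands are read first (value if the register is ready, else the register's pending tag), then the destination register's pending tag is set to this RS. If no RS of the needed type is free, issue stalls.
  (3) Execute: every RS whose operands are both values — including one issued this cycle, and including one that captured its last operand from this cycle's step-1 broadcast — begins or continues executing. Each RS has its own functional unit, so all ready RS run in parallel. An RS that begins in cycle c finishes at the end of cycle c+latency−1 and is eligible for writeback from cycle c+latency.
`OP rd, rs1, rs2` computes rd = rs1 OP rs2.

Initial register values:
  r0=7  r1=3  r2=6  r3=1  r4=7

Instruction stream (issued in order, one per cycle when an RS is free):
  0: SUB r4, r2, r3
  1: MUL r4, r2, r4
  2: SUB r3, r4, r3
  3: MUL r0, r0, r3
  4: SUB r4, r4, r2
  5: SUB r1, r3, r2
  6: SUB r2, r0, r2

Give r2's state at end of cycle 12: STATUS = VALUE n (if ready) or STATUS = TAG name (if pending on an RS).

cycle 1: issue SUB r4<-Add1 // r0:7,r1:3,r2:6,r3:1,r4:Add1
cycle 2: issue MUL r4<-Mul1 // r0:7,r1:3,r2:6,r3:1,r4:Mul1
cycle 3: CDB Add1=5; issue SUB r3<-Add1 // r0:7,r1:3,r2:6,r3:Add1,r4:Mul1
cycle 4: issue MUL r0<-Mul2 // r0:Mul2,r1:3,r2:6,r3:Add1,r4:Mul1
cycle 5: issue SUB r4<-Add2 // r0:Mul2,r1:3,r2:6,r3:Add1,r4:Add2
cycle 6: stall // r0:Mul2,r1:3,r2:6,r3:Add1,r4:Add2
cycle 7: CDB Mul1=30; stall // r0:Mul2,r1:3,r2:6,r3:Add1,r4:Add2
cycle 8: stall // r0:Mul2,r1:3,r2:6,r3:Add1,r4:Add2
cycle 9: CDB Add1=29; issue SUB r1<-Add1 // r0:Mul2,r1:Add1,r2:6,r3:29,r4:Add2
cycle 10: CDB Add2=24; issue SUB r2<-Add2 // r0:Mul2,r1:Add1,r2:Add2,r3:29,r4:24
cycle 11: CDB Add1=23 // r0:Mul2,r1:23,r2:Add2,r3:29,r4:24
cycle 12: - // r0:Mul2,r1:23,r2:Add2,r3:29,r4:24

STATUS = TAG Add2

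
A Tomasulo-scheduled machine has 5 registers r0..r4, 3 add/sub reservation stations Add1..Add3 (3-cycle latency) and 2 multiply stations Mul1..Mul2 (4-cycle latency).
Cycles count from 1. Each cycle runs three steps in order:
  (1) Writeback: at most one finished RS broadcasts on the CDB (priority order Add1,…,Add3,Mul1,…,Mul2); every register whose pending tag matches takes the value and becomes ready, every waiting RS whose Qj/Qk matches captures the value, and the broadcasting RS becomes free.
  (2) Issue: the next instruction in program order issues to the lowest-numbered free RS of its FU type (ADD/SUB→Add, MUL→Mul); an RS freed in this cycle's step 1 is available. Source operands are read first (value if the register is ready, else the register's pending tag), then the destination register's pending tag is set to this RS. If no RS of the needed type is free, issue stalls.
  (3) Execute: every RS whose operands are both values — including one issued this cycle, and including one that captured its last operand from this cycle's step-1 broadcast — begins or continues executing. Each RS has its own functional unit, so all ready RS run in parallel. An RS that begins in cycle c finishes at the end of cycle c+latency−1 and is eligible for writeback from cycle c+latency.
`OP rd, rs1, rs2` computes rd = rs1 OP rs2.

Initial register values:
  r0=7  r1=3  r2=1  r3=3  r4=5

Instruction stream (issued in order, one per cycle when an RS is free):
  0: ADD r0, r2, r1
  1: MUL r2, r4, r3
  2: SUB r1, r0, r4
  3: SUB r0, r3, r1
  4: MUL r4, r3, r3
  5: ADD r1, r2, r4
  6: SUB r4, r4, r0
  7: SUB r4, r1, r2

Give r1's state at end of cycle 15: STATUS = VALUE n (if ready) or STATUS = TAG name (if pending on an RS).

STATUS = VALUE 24

  c1: issue ADD r0<-Add1  regs: r0:Add1,r1:3,r2:1,r3:3,r4:5
  c2: issue MUL r2<-Mul1  regs: r0:Add1,r1:3,r2:Mul1,r3:3,r4:5
  c3: issue SUB r1<-Add2  regs: r0:Add1,r1:Add2,r2:Mul1,r3:3,r4:5
  c4: CDB Add1=4; issue SUB r0<-Add1  regs: r0:Add1,r1:Add2,r2:Mul1,r3:3,r4:5
  c5: issue MUL r4<-Mul2  regs: r0:Add1,r1:Add2,r2:Mul1,r3:3,r4:Mul2
  c6: CDB Mul1=15; issue ADD r1<-Add3  regs: r0:Add1,r1:Add3,r2:15,r3:3,r4:Mul2
  c7: CDB Add2=-1; issue SUB r4<-Add2  regs: r0:Add1,r1:Add3,r2:15,r3:3,r4:Add2
  c8: stall  regs: r0:Add1,r1:Add3,r2:15,r3:3,r4:Add2
  c9: CDB Mul2=9; stall  regs: r0:Add1,r1:Add3,r2:15,r3:3,r4:Add2
  c10: CDB Add1=4; issue SUB r4<-Add1  regs: r0:4,r1:Add3,r2:15,r3:3,r4:Add1
  c11: -  regs: r0:4,r1:Add3,r2:15,r3:3,r4:Add1
  c12: CDB Add3=24  regs: r0:4,r1:24,r2:15,r3:3,r4:Add1
  c13: CDB Add2=5  regs: r0:4,r1:24,r2:15,r3:3,r4:Add1
  c14: -  regs: r0:4,r1:24,r2:15,r3:3,r4:Add1
  c15: CDB Add1=9  regs: r0:4,r1:24,r2:15,r3:3,r4:9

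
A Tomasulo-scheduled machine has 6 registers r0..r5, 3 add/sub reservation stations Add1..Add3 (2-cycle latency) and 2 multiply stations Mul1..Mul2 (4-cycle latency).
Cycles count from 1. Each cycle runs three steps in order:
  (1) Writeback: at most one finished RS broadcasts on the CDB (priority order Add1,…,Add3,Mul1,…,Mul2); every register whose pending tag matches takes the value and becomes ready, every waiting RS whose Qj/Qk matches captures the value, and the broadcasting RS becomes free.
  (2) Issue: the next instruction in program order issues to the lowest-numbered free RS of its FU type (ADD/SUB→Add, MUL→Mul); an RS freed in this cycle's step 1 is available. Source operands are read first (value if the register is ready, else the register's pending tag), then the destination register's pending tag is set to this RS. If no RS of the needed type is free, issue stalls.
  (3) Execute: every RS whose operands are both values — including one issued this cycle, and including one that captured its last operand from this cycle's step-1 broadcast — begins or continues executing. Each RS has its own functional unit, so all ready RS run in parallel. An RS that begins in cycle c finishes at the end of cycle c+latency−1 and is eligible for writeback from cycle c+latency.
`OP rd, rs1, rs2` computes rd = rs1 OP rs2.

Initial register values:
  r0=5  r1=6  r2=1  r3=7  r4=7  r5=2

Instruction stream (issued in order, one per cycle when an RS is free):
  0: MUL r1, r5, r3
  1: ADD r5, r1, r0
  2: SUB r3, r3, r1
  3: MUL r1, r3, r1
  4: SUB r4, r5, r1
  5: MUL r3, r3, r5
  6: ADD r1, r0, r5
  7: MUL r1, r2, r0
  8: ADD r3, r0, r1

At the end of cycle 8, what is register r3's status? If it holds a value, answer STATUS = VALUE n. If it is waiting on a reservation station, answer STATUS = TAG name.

  c1: issue MUL r1<-Mul1  regs: r0:5,r1:Mul1,r2:1,r3:7,r4:7,r5:2
  c2: issue ADD r5<-Add1  regs: r0:5,r1:Mul1,r2:1,r3:7,r4:7,r5:Add1
  c3: issue SUB r3<-Add2  regs: r0:5,r1:Mul1,r2:1,r3:Add2,r4:7,r5:Add1
  c4: issue MUL r1<-Mul2  regs: r0:5,r1:Mul2,r2:1,r3:Add2,r4:7,r5:Add1
  c5: CDB Mul1=14; issue SUB r4<-Add3  regs: r0:5,r1:Mul2,r2:1,r3:Add2,r4:Add3,r5:Add1
  c6: issue MUL r3<-Mul1  regs: r0:5,r1:Mul2,r2:1,r3:Mul1,r4:Add3,r5:Add1
  c7: CDB Add1=19; issue ADD r1<-Add1  regs: r0:5,r1:Add1,r2:1,r3:Mul1,r4:Add3,r5:19
  c8: CDB Add2=-7; stall  regs: r0:5,r1:Add1,r2:1,r3:Mul1,r4:Add3,r5:19

STATUS = TAG Mul1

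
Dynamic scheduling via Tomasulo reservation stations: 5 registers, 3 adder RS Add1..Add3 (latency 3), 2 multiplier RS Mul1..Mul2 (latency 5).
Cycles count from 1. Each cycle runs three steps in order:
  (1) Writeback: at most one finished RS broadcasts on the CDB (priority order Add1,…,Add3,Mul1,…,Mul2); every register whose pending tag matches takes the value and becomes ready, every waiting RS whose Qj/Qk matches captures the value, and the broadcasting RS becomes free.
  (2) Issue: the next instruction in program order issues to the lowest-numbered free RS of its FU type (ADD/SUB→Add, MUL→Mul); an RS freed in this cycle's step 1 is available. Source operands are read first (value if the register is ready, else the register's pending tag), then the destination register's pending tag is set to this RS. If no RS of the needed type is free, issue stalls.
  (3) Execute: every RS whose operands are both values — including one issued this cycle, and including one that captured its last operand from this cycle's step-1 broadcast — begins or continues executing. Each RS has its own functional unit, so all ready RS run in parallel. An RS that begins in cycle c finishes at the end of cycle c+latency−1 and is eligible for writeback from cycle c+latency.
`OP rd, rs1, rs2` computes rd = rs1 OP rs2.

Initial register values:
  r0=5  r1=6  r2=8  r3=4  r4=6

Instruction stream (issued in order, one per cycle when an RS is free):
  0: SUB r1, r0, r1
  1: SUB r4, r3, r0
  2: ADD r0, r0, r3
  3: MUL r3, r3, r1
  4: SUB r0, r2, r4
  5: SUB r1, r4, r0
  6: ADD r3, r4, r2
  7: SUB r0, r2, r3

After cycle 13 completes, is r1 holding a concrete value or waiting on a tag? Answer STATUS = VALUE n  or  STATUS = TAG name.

STATUS = VALUE -10

c1: issue SUB r1<-Add1 | r0:5,r1:Add1,r2:8,r3:4,r4:6
c2: issue SUB r4<-Add2 | r0:5,r1:Add1,r2:8,r3:4,r4:Add2
c3: issue ADD r0<-Add3 | r0:Add3,r1:Add1,r2:8,r3:4,r4:Add2
c4: CDB Add1=-1; issue MUL r3<-Mul1 | r0:Add3,r1:-1,r2:8,r3:Mul1,r4:Add2
c5: CDB Add2=-1; issue SUB r0<-Add1 | r0:Add1,r1:-1,r2:8,r3:Mul1,r4:-1
c6: CDB Add3=9; issue SUB r1<-Add2 | r0:Add1,r1:Add2,r2:8,r3:Mul1,r4:-1
c7: issue ADD r3<-Add3 | r0:Add1,r1:Add2,r2:8,r3:Add3,r4:-1
c8: CDB Add1=9; issue SUB r0<-Add1 | r0:Add1,r1:Add2,r2:8,r3:Add3,r4:-1
c9: CDB Mul1=-4 | r0:Add1,r1:Add2,r2:8,r3:Add3,r4:-1
c10: CDB Add3=7 | r0:Add1,r1:Add2,r2:8,r3:7,r4:-1
c11: CDB Add2=-10 | r0:Add1,r1:-10,r2:8,r3:7,r4:-1
c12: - | r0:Add1,r1:-10,r2:8,r3:7,r4:-1
c13: CDB Add1=1 | r0:1,r1:-10,r2:8,r3:7,r4:-1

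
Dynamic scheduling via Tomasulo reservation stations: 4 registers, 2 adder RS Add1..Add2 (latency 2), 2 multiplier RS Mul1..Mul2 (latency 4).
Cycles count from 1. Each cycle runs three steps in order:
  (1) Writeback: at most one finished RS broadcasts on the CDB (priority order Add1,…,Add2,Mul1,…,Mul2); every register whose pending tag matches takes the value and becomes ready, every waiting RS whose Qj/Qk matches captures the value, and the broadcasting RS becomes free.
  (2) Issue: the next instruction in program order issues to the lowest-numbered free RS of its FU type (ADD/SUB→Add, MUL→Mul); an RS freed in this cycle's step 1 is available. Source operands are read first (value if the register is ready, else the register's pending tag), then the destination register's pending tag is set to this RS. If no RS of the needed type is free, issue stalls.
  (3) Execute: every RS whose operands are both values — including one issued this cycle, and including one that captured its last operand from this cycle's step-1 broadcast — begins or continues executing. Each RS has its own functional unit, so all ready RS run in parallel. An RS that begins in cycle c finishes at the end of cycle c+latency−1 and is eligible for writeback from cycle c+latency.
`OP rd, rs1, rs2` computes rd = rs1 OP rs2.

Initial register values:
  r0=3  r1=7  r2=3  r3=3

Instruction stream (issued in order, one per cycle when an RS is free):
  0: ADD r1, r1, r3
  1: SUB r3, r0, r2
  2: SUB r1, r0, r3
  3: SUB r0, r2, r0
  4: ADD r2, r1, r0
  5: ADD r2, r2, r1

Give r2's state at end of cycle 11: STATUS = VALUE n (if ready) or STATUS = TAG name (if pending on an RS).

STATUS = VALUE 6

c1: issue ADD r1<-Add1 | r0:3,r1:Add1,r2:3,r3:3
c2: issue SUB r3<-Add2 | r0:3,r1:Add1,r2:3,r3:Add2
c3: CDB Add1=10; issue SUB r1<-Add1 | r0:3,r1:Add1,r2:3,r3:Add2
c4: CDB Add2=0; issue SUB r0<-Add2 | r0:Add2,r1:Add1,r2:3,r3:0
c5: stall | r0:Add2,r1:Add1,r2:3,r3:0
c6: CDB Add1=3; issue ADD r2<-Add1 | r0:Add2,r1:3,r2:Add1,r3:0
c7: CDB Add2=0; issue ADD r2<-Add2 | r0:0,r1:3,r2:Add2,r3:0
c8: - | r0:0,r1:3,r2:Add2,r3:0
c9: CDB Add1=3 | r0:0,r1:3,r2:Add2,r3:0
c10: - | r0:0,r1:3,r2:Add2,r3:0
c11: CDB Add2=6 | r0:0,r1:3,r2:6,r3:0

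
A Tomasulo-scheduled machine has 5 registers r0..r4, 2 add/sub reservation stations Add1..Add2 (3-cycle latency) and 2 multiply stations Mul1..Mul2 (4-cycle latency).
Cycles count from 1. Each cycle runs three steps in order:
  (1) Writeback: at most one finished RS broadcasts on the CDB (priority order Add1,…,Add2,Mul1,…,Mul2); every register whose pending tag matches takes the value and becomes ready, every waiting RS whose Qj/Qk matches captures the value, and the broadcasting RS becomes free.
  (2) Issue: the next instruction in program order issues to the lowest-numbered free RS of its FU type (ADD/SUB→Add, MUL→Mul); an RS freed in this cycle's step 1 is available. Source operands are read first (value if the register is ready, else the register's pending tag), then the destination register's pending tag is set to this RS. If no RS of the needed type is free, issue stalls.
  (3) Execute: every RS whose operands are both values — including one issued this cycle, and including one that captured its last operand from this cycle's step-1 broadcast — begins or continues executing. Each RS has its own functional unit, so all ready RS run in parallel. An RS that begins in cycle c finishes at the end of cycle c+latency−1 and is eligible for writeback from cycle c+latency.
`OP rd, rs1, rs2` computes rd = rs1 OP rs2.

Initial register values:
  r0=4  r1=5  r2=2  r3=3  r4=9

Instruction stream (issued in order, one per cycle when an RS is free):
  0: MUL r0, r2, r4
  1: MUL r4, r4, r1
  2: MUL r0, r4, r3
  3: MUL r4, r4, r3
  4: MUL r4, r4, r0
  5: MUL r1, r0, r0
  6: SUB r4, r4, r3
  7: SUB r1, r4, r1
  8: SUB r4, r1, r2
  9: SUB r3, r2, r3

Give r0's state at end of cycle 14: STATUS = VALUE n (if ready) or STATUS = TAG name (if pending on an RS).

  c1: issue MUL r0<-Mul1  regs: r0:Mul1,r1:5,r2:2,r3:3,r4:9
  c2: issue MUL r4<-Mul2  regs: r0:Mul1,r1:5,r2:2,r3:3,r4:Mul2
  c3: stall  regs: r0:Mul1,r1:5,r2:2,r3:3,r4:Mul2
  c4: stall  regs: r0:Mul1,r1:5,r2:2,r3:3,r4:Mul2
  c5: CDB Mul1=18; issue MUL r0<-Mul1  regs: r0:Mul1,r1:5,r2:2,r3:3,r4:Mul2
  c6: CDB Mul2=45; issue MUL r4<-Mul2  regs: r0:Mul1,r1:5,r2:2,r3:3,r4:Mul2
  c7: stall  regs: r0:Mul1,r1:5,r2:2,r3:3,r4:Mul2
  c8: stall  regs: r0:Mul1,r1:5,r2:2,r3:3,r4:Mul2
  c9: stall  regs: r0:Mul1,r1:5,r2:2,r3:3,r4:Mul2
  c10: CDB Mul1=135; issue MUL r4<-Mul1  regs: r0:135,r1:5,r2:2,r3:3,r4:Mul1
  c11: CDB Mul2=135; issue MUL r1<-Mul2  regs: r0:135,r1:Mul2,r2:2,r3:3,r4:Mul1
  c12: issue SUB r4<-Add1  regs: r0:135,r1:Mul2,r2:2,r3:3,r4:Add1
  c13: issue SUB r1<-Add2  regs: r0:135,r1:Add2,r2:2,r3:3,r4:Add1
  c14: stall  regs: r0:135,r1:Add2,r2:2,r3:3,r4:Add1

STATUS = VALUE 135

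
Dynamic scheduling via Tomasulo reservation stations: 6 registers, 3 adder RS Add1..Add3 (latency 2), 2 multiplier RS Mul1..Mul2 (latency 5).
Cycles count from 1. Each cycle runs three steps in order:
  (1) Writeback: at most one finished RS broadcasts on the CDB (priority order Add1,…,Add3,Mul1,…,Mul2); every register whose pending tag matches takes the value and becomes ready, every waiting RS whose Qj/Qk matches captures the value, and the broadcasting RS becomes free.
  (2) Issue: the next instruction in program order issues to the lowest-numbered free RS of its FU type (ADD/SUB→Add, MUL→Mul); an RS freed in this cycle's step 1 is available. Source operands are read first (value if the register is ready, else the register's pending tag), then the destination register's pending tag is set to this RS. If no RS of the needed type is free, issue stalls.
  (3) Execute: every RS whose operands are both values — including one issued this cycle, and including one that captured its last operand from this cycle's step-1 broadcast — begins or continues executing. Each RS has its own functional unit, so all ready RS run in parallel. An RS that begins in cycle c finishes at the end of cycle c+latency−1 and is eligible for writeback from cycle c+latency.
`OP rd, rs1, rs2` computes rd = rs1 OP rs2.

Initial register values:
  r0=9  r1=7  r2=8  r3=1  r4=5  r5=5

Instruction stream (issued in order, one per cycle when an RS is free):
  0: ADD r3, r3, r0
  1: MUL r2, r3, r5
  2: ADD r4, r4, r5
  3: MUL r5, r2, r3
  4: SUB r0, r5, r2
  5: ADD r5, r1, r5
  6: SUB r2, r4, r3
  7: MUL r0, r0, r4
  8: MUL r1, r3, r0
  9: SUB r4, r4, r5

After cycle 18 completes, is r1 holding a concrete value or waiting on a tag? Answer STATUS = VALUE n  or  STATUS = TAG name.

STATUS = TAG Mul2

c1: issue ADD r3<-Add1 | r0:9,r1:7,r2:8,r3:Add1,r4:5,r5:5
c2: issue MUL r2<-Mul1 | r0:9,r1:7,r2:Mul1,r3:Add1,r4:5,r5:5
c3: CDB Add1=10; issue ADD r4<-Add1 | r0:9,r1:7,r2:Mul1,r3:10,r4:Add1,r5:5
c4: issue MUL r5<-Mul2 | r0:9,r1:7,r2:Mul1,r3:10,r4:Add1,r5:Mul2
c5: CDB Add1=10; issue SUB r0<-Add1 | r0:Add1,r1:7,r2:Mul1,r3:10,r4:10,r5:Mul2
c6: issue ADD r5<-Add2 | r0:Add1,r1:7,r2:Mul1,r3:10,r4:10,r5:Add2
c7: issue SUB r2<-Add3 | r0:Add1,r1:7,r2:Add3,r3:10,r4:10,r5:Add2
c8: CDB Mul1=50; issue MUL r0<-Mul1 | r0:Mul1,r1:7,r2:Add3,r3:10,r4:10,r5:Add2
c9: CDB Add3=0; stall | r0:Mul1,r1:7,r2:0,r3:10,r4:10,r5:Add2
c10: stall | r0:Mul1,r1:7,r2:0,r3:10,r4:10,r5:Add2
c11: stall | r0:Mul1,r1:7,r2:0,r3:10,r4:10,r5:Add2
c12: stall | r0:Mul1,r1:7,r2:0,r3:10,r4:10,r5:Add2
c13: CDB Mul2=500; issue MUL r1<-Mul2 | r0:Mul1,r1:Mul2,r2:0,r3:10,r4:10,r5:Add2
c14: issue SUB r4<-Add3 | r0:Mul1,r1:Mul2,r2:0,r3:10,r4:Add3,r5:Add2
c15: CDB Add1=450 | r0:Mul1,r1:Mul2,r2:0,r3:10,r4:Add3,r5:Add2
c16: CDB Add2=507 | r0:Mul1,r1:Mul2,r2:0,r3:10,r4:Add3,r5:507
c17: - | r0:Mul1,r1:Mul2,r2:0,r3:10,r4:Add3,r5:507
c18: CDB Add3=-497 | r0:Mul1,r1:Mul2,r2:0,r3:10,r4:-497,r5:507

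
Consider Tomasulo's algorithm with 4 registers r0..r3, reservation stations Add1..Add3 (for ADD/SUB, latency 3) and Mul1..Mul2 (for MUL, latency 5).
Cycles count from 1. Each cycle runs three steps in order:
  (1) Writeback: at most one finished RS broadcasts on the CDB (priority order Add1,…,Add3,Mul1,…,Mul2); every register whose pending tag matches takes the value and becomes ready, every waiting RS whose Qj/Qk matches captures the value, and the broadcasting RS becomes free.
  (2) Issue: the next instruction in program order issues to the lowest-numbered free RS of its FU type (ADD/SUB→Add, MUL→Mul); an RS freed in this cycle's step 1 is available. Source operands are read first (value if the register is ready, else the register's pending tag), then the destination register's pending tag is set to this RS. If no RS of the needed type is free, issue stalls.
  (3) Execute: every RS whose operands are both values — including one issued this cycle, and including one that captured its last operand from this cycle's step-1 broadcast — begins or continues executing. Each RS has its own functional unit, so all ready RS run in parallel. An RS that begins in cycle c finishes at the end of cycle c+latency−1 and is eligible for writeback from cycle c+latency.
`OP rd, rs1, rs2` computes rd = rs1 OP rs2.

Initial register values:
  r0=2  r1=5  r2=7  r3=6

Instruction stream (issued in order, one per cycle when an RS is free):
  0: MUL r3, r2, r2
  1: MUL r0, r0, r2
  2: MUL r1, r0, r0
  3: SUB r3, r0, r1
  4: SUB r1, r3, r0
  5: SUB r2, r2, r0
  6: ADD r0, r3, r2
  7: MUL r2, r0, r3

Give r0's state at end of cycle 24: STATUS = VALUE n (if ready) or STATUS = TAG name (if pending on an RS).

STATUS = VALUE -189

c1: issue MUL r3<-Mul1 | r0:2,r1:5,r2:7,r3:Mul1
c2: issue MUL r0<-Mul2 | r0:Mul2,r1:5,r2:7,r3:Mul1
c3: stall | r0:Mul2,r1:5,r2:7,r3:Mul1
c4: stall | r0:Mul2,r1:5,r2:7,r3:Mul1
c5: stall | r0:Mul2,r1:5,r2:7,r3:Mul1
c6: CDB Mul1=49; issue MUL r1<-Mul1 | r0:Mul2,r1:Mul1,r2:7,r3:49
c7: CDB Mul2=14; issue SUB r3<-Add1 | r0:14,r1:Mul1,r2:7,r3:Add1
c8: issue SUB r1<-Add2 | r0:14,r1:Add2,r2:7,r3:Add1
c9: issue SUB r2<-Add3 | r0:14,r1:Add2,r2:Add3,r3:Add1
c10: stall | r0:14,r1:Add2,r2:Add3,r3:Add1
c11: stall | r0:14,r1:Add2,r2:Add3,r3:Add1
c12: CDB Add3=-7; issue ADD r0<-Add3 | r0:Add3,r1:Add2,r2:-7,r3:Add1
c13: CDB Mul1=196; issue MUL r2<-Mul1 | r0:Add3,r1:Add2,r2:Mul1,r3:Add1
c14: - | r0:Add3,r1:Add2,r2:Mul1,r3:Add1
c15: - | r0:Add3,r1:Add2,r2:Mul1,r3:Add1
c16: CDB Add1=-182 | r0:Add3,r1:Add2,r2:Mul1,r3:-182
c17: - | r0:Add3,r1:Add2,r2:Mul1,r3:-182
c18: - | r0:Add3,r1:Add2,r2:Mul1,r3:-182
c19: CDB Add2=-196 | r0:Add3,r1:-196,r2:Mul1,r3:-182
c20: CDB Add3=-189 | r0:-189,r1:-196,r2:Mul1,r3:-182
c21: - | r0:-189,r1:-196,r2:Mul1,r3:-182
c22: - | r0:-189,r1:-196,r2:Mul1,r3:-182
c23: - | r0:-189,r1:-196,r2:Mul1,r3:-182
c24: - | r0:-189,r1:-196,r2:Mul1,r3:-182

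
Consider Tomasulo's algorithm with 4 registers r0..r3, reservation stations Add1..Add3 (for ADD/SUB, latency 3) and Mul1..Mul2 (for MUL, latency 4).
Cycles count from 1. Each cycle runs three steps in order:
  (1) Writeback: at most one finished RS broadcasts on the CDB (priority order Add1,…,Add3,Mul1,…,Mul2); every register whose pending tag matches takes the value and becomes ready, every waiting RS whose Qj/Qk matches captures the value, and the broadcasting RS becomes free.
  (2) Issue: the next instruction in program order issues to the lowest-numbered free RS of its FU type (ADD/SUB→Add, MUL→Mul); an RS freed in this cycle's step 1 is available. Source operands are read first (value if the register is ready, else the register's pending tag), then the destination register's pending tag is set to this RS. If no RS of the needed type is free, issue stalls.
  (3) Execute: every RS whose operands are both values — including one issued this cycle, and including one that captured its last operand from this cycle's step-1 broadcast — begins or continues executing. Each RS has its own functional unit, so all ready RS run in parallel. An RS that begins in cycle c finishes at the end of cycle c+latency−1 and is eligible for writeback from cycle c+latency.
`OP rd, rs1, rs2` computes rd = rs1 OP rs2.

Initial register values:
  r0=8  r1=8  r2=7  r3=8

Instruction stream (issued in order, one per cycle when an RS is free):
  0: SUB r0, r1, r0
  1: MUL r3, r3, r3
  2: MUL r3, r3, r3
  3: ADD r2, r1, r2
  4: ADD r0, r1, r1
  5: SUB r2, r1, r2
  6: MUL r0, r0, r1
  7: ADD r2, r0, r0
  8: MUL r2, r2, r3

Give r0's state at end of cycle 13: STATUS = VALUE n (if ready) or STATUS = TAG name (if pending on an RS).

STATUS = VALUE 128

  c1: issue SUB r0<-Add1  regs: r0:Add1,r1:8,r2:7,r3:8
  c2: issue MUL r3<-Mul1  regs: r0:Add1,r1:8,r2:7,r3:Mul1
  c3: issue MUL r3<-Mul2  regs: r0:Add1,r1:8,r2:7,r3:Mul2
  c4: CDB Add1=0; issue ADD r2<-Add1  regs: r0:0,r1:8,r2:Add1,r3:Mul2
  c5: issue ADD r0<-Add2  regs: r0:Add2,r1:8,r2:Add1,r3:Mul2
  c6: CDB Mul1=64; issue SUB r2<-Add3  regs: r0:Add2,r1:8,r2:Add3,r3:Mul2
  c7: CDB Add1=15; issue MUL r0<-Mul1  regs: r0:Mul1,r1:8,r2:Add3,r3:Mul2
  c8: CDB Add2=16; issue ADD r2<-Add1  regs: r0:Mul1,r1:8,r2:Add1,r3:Mul2
  c9: stall  regs: r0:Mul1,r1:8,r2:Add1,r3:Mul2
  c10: CDB Add3=-7; stall  regs: r0:Mul1,r1:8,r2:Add1,r3:Mul2
  c11: CDB Mul2=4096; issue MUL r2<-Mul2  regs: r0:Mul1,r1:8,r2:Mul2,r3:4096
  c12: CDB Mul1=128  regs: r0:128,r1:8,r2:Mul2,r3:4096
  c13: -  regs: r0:128,r1:8,r2:Mul2,r3:4096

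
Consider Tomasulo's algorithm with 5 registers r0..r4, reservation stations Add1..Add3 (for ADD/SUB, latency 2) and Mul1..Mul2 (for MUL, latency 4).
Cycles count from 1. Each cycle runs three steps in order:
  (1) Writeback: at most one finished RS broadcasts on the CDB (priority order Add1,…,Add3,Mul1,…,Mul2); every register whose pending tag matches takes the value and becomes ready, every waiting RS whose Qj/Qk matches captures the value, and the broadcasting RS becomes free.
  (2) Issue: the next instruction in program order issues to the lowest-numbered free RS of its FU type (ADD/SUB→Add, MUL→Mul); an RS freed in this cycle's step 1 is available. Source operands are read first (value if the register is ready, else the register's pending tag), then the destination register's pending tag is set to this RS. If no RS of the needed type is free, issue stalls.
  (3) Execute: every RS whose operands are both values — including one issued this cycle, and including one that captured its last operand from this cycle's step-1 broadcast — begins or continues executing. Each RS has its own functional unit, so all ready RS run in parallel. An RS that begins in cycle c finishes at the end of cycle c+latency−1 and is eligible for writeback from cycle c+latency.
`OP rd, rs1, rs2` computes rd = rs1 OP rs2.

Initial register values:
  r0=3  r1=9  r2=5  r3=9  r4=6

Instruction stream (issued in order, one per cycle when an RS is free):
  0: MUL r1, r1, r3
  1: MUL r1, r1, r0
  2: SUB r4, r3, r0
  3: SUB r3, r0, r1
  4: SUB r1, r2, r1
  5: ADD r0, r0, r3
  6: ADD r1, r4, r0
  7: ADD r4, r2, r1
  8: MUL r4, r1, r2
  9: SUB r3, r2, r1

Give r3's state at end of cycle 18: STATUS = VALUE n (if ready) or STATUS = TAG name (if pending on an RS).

cycle 1: issue MUL r1<-Mul1 // r0:3,r1:Mul1,r2:5,r3:9,r4:6
cycle 2: issue MUL r1<-Mul2 // r0:3,r1:Mul2,r2:5,r3:9,r4:6
cycle 3: issue SUB r4<-Add1 // r0:3,r1:Mul2,r2:5,r3:9,r4:Add1
cycle 4: issue SUB r3<-Add2 // r0:3,r1:Mul2,r2:5,r3:Add2,r4:Add1
cycle 5: CDB Add1=6; issue SUB r1<-Add1 // r0:3,r1:Add1,r2:5,r3:Add2,r4:6
cycle 6: CDB Mul1=81; issue ADD r0<-Add3 // r0:Add3,r1:Add1,r2:5,r3:Add2,r4:6
cycle 7: stall // r0:Add3,r1:Add1,r2:5,r3:Add2,r4:6
cycle 8: stall // r0:Add3,r1:Add1,r2:5,r3:Add2,r4:6
cycle 9: stall // r0:Add3,r1:Add1,r2:5,r3:Add2,r4:6
cycle 10: CDB Mul2=243; stall // r0:Add3,r1:Add1,r2:5,r3:Add2,r4:6
cycle 11: stall // r0:Add3,r1:Add1,r2:5,r3:Add2,r4:6
cycle 12: CDB Add1=-238; issue ADD r1<-Add1 // r0:Add3,r1:Add1,r2:5,r3:Add2,r4:6
cycle 13: CDB Add2=-240; issue ADD r4<-Add2 // r0:Add3,r1:Add1,r2:5,r3:-240,r4:Add2
cycle 14: issue MUL r4<-Mul1 // r0:Add3,r1:Add1,r2:5,r3:-240,r4:Mul1
cycle 15: CDB Add3=-237; issue SUB r3<-Add3 // r0:-237,r1:Add1,r2:5,r3:Add3,r4:Mul1
cycle 16: - // r0:-237,r1:Add1,r2:5,r3:Add3,r4:Mul1
cycle 17: CDB Add1=-231 // r0:-237,r1:-231,r2:5,r3:Add3,r4:Mul1
cycle 18: - // r0:-237,r1:-231,r2:5,r3:Add3,r4:Mul1

STATUS = TAG Add3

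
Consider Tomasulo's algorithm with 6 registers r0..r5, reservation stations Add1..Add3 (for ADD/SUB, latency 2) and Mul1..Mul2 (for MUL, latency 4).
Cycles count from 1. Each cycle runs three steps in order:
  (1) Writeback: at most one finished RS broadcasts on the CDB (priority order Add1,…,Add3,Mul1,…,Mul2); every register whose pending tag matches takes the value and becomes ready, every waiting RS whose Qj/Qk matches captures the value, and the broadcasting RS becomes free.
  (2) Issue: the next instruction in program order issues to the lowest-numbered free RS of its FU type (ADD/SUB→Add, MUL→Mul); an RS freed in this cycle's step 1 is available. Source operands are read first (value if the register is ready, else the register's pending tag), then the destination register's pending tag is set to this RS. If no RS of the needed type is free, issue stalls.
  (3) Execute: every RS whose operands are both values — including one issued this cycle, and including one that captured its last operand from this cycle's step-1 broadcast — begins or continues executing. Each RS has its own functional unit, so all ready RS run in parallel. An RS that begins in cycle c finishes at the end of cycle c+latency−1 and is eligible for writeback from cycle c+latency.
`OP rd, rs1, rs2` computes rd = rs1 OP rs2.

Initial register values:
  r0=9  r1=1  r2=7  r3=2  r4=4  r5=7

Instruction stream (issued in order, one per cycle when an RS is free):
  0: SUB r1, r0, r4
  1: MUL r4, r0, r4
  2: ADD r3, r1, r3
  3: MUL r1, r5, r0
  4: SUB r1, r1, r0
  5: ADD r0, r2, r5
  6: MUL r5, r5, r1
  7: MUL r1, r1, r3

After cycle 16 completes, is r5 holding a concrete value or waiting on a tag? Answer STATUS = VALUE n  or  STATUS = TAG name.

STATUS = VALUE 378

c1: issue SUB r1<-Add1 | r0:9,r1:Add1,r2:7,r3:2,r4:4,r5:7
c2: issue MUL r4<-Mul1 | r0:9,r1:Add1,r2:7,r3:2,r4:Mul1,r5:7
c3: CDB Add1=5; issue ADD r3<-Add1 | r0:9,r1:5,r2:7,r3:Add1,r4:Mul1,r5:7
c4: issue MUL r1<-Mul2 | r0:9,r1:Mul2,r2:7,r3:Add1,r4:Mul1,r5:7
c5: CDB Add1=7; issue SUB r1<-Add1 | r0:9,r1:Add1,r2:7,r3:7,r4:Mul1,r5:7
c6: CDB Mul1=36; issue ADD r0<-Add2 | r0:Add2,r1:Add1,r2:7,r3:7,r4:36,r5:7
c7: issue MUL r5<-Mul1 | r0:Add2,r1:Add1,r2:7,r3:7,r4:36,r5:Mul1
c8: CDB Add2=14; stall | r0:14,r1:Add1,r2:7,r3:7,r4:36,r5:Mul1
c9: CDB Mul2=63; issue MUL r1<-Mul2 | r0:14,r1:Mul2,r2:7,r3:7,r4:36,r5:Mul1
c10: - | r0:14,r1:Mul2,r2:7,r3:7,r4:36,r5:Mul1
c11: CDB Add1=54 | r0:14,r1:Mul2,r2:7,r3:7,r4:36,r5:Mul1
c12: - | r0:14,r1:Mul2,r2:7,r3:7,r4:36,r5:Mul1
c13: - | r0:14,r1:Mul2,r2:7,r3:7,r4:36,r5:Mul1
c14: - | r0:14,r1:Mul2,r2:7,r3:7,r4:36,r5:Mul1
c15: CDB Mul1=378 | r0:14,r1:Mul2,r2:7,r3:7,r4:36,r5:378
c16: CDB Mul2=378 | r0:14,r1:378,r2:7,r3:7,r4:36,r5:378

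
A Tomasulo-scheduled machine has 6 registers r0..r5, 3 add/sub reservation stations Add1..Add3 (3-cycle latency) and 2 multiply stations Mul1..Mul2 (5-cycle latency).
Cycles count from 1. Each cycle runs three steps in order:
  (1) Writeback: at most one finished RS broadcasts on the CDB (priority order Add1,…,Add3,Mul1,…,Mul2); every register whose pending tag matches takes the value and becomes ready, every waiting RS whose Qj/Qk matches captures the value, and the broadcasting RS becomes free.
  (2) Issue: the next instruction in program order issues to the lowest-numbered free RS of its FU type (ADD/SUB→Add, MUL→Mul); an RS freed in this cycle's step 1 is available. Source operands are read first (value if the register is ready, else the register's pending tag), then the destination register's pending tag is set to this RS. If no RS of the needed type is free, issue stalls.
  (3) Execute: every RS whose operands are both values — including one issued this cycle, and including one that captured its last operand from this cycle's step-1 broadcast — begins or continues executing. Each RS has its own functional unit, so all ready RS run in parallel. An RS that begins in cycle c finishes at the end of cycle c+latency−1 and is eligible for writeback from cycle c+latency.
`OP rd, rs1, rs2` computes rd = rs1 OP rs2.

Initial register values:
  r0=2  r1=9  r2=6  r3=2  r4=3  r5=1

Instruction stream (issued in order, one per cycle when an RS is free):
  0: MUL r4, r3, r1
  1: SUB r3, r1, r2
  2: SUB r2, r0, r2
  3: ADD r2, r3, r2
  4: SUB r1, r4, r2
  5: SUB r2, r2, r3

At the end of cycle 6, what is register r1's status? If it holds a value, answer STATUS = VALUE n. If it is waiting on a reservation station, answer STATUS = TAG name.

  c1: issue MUL r4<-Mul1  regs: r0:2,r1:9,r2:6,r3:2,r4:Mul1,r5:1
  c2: issue SUB r3<-Add1  regs: r0:2,r1:9,r2:6,r3:Add1,r4:Mul1,r5:1
  c3: issue SUB r2<-Add2  regs: r0:2,r1:9,r2:Add2,r3:Add1,r4:Mul1,r5:1
  c4: issue ADD r2<-Add3  regs: r0:2,r1:9,r2:Add3,r3:Add1,r4:Mul1,r5:1
  c5: CDB Add1=3; issue SUB r1<-Add1  regs: r0:2,r1:Add1,r2:Add3,r3:3,r4:Mul1,r5:1
  c6: CDB Add2=-4; issue SUB r2<-Add2  regs: r0:2,r1:Add1,r2:Add2,r3:3,r4:Mul1,r5:1

STATUS = TAG Add1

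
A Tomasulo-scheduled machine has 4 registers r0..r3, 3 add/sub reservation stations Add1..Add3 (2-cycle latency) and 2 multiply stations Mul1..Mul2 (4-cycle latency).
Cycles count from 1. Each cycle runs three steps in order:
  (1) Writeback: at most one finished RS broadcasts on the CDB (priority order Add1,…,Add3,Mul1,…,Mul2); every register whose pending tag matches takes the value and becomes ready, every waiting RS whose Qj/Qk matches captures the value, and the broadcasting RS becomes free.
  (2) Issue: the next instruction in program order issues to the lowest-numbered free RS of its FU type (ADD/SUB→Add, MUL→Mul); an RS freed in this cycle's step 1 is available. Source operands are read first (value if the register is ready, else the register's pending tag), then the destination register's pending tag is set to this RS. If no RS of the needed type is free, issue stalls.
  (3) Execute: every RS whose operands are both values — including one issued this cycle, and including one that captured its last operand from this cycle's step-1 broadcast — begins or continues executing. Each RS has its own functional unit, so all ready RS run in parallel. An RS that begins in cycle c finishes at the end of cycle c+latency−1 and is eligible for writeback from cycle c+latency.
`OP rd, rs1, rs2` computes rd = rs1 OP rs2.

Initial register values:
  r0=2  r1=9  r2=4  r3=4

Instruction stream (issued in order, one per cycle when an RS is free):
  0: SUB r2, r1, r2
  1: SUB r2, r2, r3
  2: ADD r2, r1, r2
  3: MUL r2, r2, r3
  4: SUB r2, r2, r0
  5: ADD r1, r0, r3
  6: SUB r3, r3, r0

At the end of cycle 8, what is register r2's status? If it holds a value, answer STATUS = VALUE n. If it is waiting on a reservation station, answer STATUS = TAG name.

STATUS = TAG Add2

c1: issue SUB r2<-Add1 | r0:2,r1:9,r2:Add1,r3:4
c2: issue SUB r2<-Add2 | r0:2,r1:9,r2:Add2,r3:4
c3: CDB Add1=5; issue ADD r2<-Add1 | r0:2,r1:9,r2:Add1,r3:4
c4: issue MUL r2<-Mul1 | r0:2,r1:9,r2:Mul1,r3:4
c5: CDB Add2=1; issue SUB r2<-Add2 | r0:2,r1:9,r2:Add2,r3:4
c6: issue ADD r1<-Add3 | r0:2,r1:Add3,r2:Add2,r3:4
c7: CDB Add1=10; issue SUB r3<-Add1 | r0:2,r1:Add3,r2:Add2,r3:Add1
c8: CDB Add3=6 | r0:2,r1:6,r2:Add2,r3:Add1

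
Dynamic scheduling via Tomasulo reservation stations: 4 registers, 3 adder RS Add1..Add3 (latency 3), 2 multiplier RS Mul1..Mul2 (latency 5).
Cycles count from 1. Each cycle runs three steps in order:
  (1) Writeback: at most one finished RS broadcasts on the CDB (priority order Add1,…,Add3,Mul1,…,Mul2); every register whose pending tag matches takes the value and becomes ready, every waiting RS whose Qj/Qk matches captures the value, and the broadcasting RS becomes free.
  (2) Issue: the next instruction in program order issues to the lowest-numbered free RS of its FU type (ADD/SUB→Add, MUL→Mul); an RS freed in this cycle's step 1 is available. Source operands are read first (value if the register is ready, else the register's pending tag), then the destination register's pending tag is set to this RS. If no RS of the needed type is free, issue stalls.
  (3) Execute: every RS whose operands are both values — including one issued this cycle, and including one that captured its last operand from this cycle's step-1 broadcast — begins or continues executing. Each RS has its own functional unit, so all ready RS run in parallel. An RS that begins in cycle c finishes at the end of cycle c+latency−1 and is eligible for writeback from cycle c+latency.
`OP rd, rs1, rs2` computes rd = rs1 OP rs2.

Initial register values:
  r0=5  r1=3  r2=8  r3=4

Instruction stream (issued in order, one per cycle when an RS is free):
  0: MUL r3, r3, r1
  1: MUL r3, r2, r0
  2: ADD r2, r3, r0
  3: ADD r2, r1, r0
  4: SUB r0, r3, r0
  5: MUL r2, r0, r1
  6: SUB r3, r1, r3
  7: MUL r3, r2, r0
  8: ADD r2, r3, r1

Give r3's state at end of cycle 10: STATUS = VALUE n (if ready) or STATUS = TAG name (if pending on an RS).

cycle 1: issue MUL r3<-Mul1 // r0:5,r1:3,r2:8,r3:Mul1
cycle 2: issue MUL r3<-Mul2 // r0:5,r1:3,r2:8,r3:Mul2
cycle 3: issue ADD r2<-Add1 // r0:5,r1:3,r2:Add1,r3:Mul2
cycle 4: issue ADD r2<-Add2 // r0:5,r1:3,r2:Add2,r3:Mul2
cycle 5: issue SUB r0<-Add3 // r0:Add3,r1:3,r2:Add2,r3:Mul2
cycle 6: CDB Mul1=12; issue MUL r2<-Mul1 // r0:Add3,r1:3,r2:Mul1,r3:Mul2
cycle 7: CDB Add2=8; issue SUB r3<-Add2 // r0:Add3,r1:3,r2:Mul1,r3:Add2
cycle 8: CDB Mul2=40; issue MUL r3<-Mul2 // r0:Add3,r1:3,r2:Mul1,r3:Mul2
cycle 9: stall // r0:Add3,r1:3,r2:Mul1,r3:Mul2
cycle 10: stall // r0:Add3,r1:3,r2:Mul1,r3:Mul2

STATUS = TAG Mul2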